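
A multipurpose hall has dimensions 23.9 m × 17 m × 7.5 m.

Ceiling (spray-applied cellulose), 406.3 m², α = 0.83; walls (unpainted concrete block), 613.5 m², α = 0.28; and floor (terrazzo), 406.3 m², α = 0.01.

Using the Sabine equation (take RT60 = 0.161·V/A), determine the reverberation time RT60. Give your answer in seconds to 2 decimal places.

Equivalent absorption area: A = 406.3·0.83 + 613.5·0.28 + 406.3·0.01 = 513.072 m².
Room volume: 3047.25 m³.
Sabine: RT60 = 0.161 × 3047.25 / 513.072 = 0.96 s.

0.96 sec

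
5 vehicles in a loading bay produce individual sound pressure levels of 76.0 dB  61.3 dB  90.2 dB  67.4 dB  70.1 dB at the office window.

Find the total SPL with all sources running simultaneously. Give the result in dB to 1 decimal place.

Σ 10^(Lᵢ/10) = 1.104e+09.
Combined level = 10 log₁₀(1.104e+09) = 90.4 dB.

90.4 dB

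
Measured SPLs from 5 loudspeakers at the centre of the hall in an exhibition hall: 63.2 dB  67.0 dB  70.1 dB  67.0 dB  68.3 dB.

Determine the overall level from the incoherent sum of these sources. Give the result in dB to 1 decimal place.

Converting to relative power and adding: 10^(63.2/10) + 10^(67.0/10) + 10^(70.1/10) + 10^(67.0/10) + 10^(68.3/10) = 2.911e+07.
L_total = 10·log₁₀(2.911e+07) = 74.6 dB.

74.6 dB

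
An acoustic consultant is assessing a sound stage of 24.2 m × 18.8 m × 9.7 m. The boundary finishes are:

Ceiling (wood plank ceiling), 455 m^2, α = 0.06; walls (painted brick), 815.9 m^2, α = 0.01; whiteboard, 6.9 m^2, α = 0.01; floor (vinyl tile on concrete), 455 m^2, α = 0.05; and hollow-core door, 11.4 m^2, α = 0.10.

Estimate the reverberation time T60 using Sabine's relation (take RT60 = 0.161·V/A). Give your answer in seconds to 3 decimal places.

Equivalent absorption area: A = 455*0.06 + 815.9*0.01 + 6.9*0.01 + 455*0.05 + 11.4*0.10 = 59.418 m^2.
V = 24.2·18.8·9.7 = 4413.112 m³.
Sabine: RT60 = 0.161 × 4413.112 / 59.418 = 11.958 s.

11.958 seconds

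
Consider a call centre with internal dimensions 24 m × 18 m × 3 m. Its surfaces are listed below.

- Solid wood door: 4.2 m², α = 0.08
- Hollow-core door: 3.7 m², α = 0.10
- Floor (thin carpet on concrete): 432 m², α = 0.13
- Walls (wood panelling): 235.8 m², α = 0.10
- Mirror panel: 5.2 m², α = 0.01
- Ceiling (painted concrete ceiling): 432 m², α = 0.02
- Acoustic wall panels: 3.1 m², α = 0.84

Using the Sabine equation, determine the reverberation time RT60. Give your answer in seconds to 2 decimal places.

Summing Sᵢαᵢ: 0.336 + 0.370 + 56.160 + 23.580 + 0.052 + 8.640 + 2.604 → A = 91.742 sabins.
Volume V = 24 × 18 × 3 = 1296 m³.
T = 0.161 V/A = 0.161·1296/91.742 = 2.27 s.

2.27 s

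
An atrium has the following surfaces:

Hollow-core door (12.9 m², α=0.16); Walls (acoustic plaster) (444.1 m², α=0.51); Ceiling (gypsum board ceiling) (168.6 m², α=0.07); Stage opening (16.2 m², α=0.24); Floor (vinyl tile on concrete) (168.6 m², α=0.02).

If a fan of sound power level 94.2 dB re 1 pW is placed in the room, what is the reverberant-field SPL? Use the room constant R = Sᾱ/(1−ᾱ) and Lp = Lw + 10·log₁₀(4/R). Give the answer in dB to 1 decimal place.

74.7 dB

Σ(Sᵢαᵢ) = 12.9×0.16 + 444.1×0.51 + 168.6×0.07 + 16.2×0.24 + 168.6×0.02 = 247.617; total area S = 810.4 m².
ᾱ = 0.3055, so room constant R = A/(1−ᾱ) = 356.540 m².
Lp = 94.2 + 10·log₁₀(4/356.540) = 94.2 + (-19.50) = 74.7 dB.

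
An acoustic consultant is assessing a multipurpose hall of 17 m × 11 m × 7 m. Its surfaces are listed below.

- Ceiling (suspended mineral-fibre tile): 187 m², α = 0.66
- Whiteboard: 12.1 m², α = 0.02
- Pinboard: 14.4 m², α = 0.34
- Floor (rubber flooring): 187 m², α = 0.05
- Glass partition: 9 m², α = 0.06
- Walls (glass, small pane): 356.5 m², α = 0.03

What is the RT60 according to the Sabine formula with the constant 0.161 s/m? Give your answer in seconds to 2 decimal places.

A = Σ Sᵢαᵢ = 187×0.66 + 12.1×0.02 + 14.4×0.34 + 187×0.05 + 9×0.06 + 356.5×0.03 = 149.143 sabins.
Room volume: 1309 m³.
RT60 = 0.161 · V / A = 0.161 × 1309 / 149.143 = 1.41 s.

1.41 seconds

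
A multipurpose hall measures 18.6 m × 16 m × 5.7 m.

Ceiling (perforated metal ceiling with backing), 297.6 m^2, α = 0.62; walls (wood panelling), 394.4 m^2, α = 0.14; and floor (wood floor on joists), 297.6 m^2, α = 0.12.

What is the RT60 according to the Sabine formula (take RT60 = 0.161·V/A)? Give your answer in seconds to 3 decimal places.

0.992 s

A = Σ Sᵢαᵢ = 297.6×0.62 + 394.4×0.14 + 297.6×0.12 = 275.440 sabins.
Volume V = 18.6 × 16 × 5.7 = 1696.32 m³.
Sabine: RT60 = 0.161 × 1696.32 / 275.440 = 0.992 s.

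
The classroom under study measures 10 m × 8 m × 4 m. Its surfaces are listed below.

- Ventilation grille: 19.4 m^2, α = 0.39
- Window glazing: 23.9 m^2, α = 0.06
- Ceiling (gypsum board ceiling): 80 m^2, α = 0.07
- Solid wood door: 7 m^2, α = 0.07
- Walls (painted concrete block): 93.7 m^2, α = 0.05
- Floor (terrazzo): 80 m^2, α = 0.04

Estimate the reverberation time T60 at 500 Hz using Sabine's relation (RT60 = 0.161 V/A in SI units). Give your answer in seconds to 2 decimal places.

Equivalent absorption area: A = 19.4*0.39 + 23.9*0.06 + 80*0.07 + 7*0.07 + 93.7*0.05 + 80*0.04 = 22.975 m^2.
V = 10·8·4 = 320 m³.
Sabine: RT60 = 0.161 × 320 / 22.975 = 2.24 s.

2.24 sec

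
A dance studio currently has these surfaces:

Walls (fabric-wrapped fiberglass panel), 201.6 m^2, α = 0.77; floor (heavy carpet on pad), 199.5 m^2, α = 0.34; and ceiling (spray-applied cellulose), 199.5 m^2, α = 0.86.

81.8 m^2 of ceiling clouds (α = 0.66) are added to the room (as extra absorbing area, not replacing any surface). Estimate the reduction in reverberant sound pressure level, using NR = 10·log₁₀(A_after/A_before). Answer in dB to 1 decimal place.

0.6 dB

Total absorption A_before = 201.6×0.77 + 199.5×0.34 + 199.5×0.86
  = 155.232 + 67.830 + 171.570 = 394.632 m^2 sabins.
Added absorption = 81.8 × 0.66 = 53.988 sabins.
A_after = 394.632 + 53.988 = 448.620 sabins.
NR = 10·log₁₀(448.620/394.632) = 0.6 dB.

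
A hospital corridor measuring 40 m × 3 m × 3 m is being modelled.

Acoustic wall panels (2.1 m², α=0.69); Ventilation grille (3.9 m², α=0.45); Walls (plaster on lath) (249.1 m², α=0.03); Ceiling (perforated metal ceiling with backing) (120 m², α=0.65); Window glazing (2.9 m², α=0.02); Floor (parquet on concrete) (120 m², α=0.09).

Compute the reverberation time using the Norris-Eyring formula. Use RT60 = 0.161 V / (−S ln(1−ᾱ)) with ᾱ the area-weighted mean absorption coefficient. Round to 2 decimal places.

0.52 seconds

Total surface area S = 2.1 + 3.9 + 249.1 + 120 + 2.9 + 120 = 498.0 m².
Σ(Sᵢαᵢ) = 2.1·0.69 + 3.9·0.45 + 249.1·0.03 + 120·0.65 + 2.9·0.02 + 120·0.09 = 99.535.
ᾱ = 99.535 / 498.0 = 0.1999.
−S·ln(1−ᾱ) = −498.0 × ln(1 − 0.1999) = 111.063.
V = 40 × 3 × 3 = 360 m³.
T = 0.161·V/[−S·ln(1−ᾱ)] = 0.161·360/111.063 = 0.52 s.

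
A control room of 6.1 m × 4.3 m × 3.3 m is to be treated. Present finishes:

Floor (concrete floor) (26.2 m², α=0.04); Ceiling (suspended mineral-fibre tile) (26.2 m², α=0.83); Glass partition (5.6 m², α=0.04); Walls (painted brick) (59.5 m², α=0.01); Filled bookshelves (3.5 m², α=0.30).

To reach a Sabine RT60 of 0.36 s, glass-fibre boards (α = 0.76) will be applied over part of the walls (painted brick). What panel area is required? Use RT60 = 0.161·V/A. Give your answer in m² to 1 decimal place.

A₁ = Σ Sᵢαᵢ = 26.2*0.04 + 26.2*0.83 + 5.6*0.04 + 59.5*0.01 + 3.5*0.30 = 24.663 sabins.
Required A₂ = 0.161·86.559/0.36 = 38.711 sabins.
ΔA needed = 38.711 − 24.663 = 14.048 sabins.
Net gain per m²: Δα = 0.76 − 0.01 = 0.75.
Panel area = 14.048 / 0.75 = 18.7 m².

18.7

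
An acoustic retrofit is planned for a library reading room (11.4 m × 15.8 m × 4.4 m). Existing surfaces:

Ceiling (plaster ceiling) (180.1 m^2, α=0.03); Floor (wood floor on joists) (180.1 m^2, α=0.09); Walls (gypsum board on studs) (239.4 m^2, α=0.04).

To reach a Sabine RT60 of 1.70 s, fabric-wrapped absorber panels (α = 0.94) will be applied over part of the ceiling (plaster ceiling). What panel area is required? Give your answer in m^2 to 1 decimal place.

Total absorption A₁ = 180.1*0.03 + 180.1*0.09 + 239.4*0.04
  = 5.403 + 16.209 + 9.576 = 31.188 m^2 sabins.
Required A₂ = 0.161·792.528/1.70 = 75.057 sabins.
Absorption to add: 75.057 − 31.188 = 43.869 sabins.
Net gain per m^2: Δα = 0.94 − 0.03 = 0.91.
Panel area = 43.869 / 0.91 = 48.2 m^2.

48.2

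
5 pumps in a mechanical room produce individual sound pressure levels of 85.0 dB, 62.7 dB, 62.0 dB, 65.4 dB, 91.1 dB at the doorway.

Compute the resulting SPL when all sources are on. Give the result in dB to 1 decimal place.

Converting to relative power and adding: 10^(85.0/10) + 10^(62.7/10) + 10^(62.0/10) + 10^(65.4/10) + 10^(91.1/10) = 1.611e+09.
Back to dB: 10·log₁₀ Σ = 92.1 dB.

92.1 dB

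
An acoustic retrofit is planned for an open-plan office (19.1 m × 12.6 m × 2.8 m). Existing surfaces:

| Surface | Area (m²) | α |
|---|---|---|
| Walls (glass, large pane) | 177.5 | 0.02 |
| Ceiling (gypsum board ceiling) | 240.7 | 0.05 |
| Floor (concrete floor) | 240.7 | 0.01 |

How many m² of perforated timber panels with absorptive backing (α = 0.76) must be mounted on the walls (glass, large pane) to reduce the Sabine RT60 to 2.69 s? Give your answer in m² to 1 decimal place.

30.2

Total absorption A₁ = 177.5×0.02 + 240.7×0.05 + 240.7×0.01
  = 3.550 + 12.035 + 2.407 = 17.992 m² sabins.
Required A₂ = 0.161·673.848/2.69 = 40.331 sabins.
ΔA needed = 40.331 − 17.992 = 22.339 sabins.
Each m² of panel replacing the walls (glass, large pane) adds (0.76 − 0.02) = 0.74 sabins.
Area = ΔA/Δα = 22.339/0.74 = 30.2 m².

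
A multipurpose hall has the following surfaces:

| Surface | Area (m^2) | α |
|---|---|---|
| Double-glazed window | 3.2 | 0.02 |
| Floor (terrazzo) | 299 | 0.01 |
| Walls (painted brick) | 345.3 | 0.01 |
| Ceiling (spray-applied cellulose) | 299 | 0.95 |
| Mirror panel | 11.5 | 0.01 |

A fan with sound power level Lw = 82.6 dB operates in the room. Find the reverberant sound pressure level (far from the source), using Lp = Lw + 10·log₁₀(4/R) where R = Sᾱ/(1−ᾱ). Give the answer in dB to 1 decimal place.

A = 290.672 sabins; S = 958.0 m^2.
ᾱ = 0.3034, so room constant R = A/(1−ᾱ) = 417.272 m^2.
Lp = Lw + 10 log₁₀(4/R) = 82.6 -20.18 = 62.4 dB.

62.4 dB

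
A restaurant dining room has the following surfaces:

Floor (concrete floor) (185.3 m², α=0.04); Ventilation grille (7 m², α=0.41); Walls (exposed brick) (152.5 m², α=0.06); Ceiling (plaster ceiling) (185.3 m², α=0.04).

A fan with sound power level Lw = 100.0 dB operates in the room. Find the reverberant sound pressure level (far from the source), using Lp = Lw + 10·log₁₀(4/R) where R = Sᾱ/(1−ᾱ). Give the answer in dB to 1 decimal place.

Σ(Sᵢαᵢ) = 185.3×0.04 + 7×0.41 + 152.5×0.06 + 185.3×0.04 = 26.844; total area S = 530.1 m².
ᾱ = 26.844/530.1 = 0.0506; R = Sᾱ/(1−ᾱ) = 26.844/(1−0.0506) = 28.275 m².
Lp = 100.0 + 10·log₁₀(4/28.275) = 100.0 + (-8.49) = 91.5 dB.

91.5 dB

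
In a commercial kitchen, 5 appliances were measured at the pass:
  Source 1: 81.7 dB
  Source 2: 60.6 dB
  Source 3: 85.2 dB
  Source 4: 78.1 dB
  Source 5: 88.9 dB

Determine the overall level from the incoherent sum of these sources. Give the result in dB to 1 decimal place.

Σ 10^(Lᵢ/10) = 1.321e+09.
Combined level = 10 log₁₀(1.321e+09) = 91.2 dB.

91.2 dB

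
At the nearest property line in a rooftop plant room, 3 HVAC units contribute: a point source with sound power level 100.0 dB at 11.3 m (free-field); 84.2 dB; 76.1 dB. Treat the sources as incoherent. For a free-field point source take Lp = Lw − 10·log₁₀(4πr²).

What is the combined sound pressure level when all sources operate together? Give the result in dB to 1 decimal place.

Source at 11.3 m: Lp = 100.0 − 10·log₁₀(4π·11.3²) = 100.0 − 10·log₁₀(1604.600) = 67.9 dB.
Sum in the linear (power) domain: Σ 10^(Lᵢ/10) = 10^(67.9/10) + 10^(84.2/10) + 10^(76.1/10) = 3.099e+08.
Combined level = 10 log₁₀(3.099e+08) = 84.9 dB.

84.9 dB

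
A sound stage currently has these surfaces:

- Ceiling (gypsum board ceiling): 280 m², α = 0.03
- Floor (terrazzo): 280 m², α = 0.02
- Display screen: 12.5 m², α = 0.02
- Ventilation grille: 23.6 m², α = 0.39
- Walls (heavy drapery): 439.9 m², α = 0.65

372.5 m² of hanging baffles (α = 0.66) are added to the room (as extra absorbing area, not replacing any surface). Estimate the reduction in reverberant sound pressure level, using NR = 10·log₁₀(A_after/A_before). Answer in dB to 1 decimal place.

2.5 dB

Equivalent absorption area: A_before = 280·0.03 + 280·0.02 + 12.5·0.02 + 23.6·0.39 + 439.9·0.65 = 309.389 m².
Added absorption = 372.5 × 0.66 = 245.850 sabins.
A_after = 309.389 + 245.850 = 555.239 sabins.
Reduction = 10 log₁₀(A_after/A_before) = 10 log₁₀(1.7946) = 2.5 dB.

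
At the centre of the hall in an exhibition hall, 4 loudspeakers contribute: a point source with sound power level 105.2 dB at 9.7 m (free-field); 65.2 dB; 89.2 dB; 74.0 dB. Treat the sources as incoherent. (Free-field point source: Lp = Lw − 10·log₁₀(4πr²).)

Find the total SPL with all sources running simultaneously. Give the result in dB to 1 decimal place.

Source at 9.7 m: Lp = 105.2 − 10·log₁₀(4π·9.7²) = 105.2 − 10·log₁₀(1182.370) = 74.5 dB.
Sum in the linear (power) domain: Σ 10^(Lᵢ/10) = 10^(74.5/10) + 10^(65.2/10) + 10^(89.2/10) + 10^(74.0/10) = 8.884e+08.
Back to dB: 10·log₁₀ Σ = 89.5 dB.

89.5 dB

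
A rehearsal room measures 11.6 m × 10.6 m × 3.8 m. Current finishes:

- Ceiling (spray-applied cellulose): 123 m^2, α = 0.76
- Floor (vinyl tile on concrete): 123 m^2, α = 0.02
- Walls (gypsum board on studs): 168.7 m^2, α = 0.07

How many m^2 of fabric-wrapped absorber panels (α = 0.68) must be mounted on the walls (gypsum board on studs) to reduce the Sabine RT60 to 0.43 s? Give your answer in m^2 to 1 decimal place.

Equivalent absorption area: A₁ = 123×0.76 + 123×0.02 + 168.7×0.07 = 107.749 m^2.
V = 467.248 m³. Target absorption A₂ = 0.161 × 467.248 / 0.43 = 174.946 sabins.
ΔA needed = 174.946 − 107.749 = 67.197 sabins.
Net gain per m^2: Δα = 0.68 − 0.07 = 0.61.
Panel area = 67.197 / 0.61 = 110.2 m^2.

110.2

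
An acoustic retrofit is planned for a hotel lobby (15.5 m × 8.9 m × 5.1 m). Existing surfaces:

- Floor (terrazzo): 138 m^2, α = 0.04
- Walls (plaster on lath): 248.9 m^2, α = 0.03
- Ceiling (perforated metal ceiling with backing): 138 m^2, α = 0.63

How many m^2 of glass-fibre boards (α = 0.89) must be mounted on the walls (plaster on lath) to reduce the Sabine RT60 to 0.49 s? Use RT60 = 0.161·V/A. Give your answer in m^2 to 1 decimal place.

152.6

Total absorption A₁ = 138·0.04 + 248.9·0.03 + 138·0.63
  = 5.520 + 7.467 + 86.940 = 99.927 m^2 sabins.
V = 703.545 m³. Target absorption A₂ = 0.161 × 703.545 / 0.49 = 231.165 sabins.
ΔA needed = 231.165 − 99.927 = 131.238 sabins.
Net gain per m^2: Δα = 0.89 − 0.03 = 0.86.
Area = ΔA/Δα = 131.238/0.86 = 152.6 m^2.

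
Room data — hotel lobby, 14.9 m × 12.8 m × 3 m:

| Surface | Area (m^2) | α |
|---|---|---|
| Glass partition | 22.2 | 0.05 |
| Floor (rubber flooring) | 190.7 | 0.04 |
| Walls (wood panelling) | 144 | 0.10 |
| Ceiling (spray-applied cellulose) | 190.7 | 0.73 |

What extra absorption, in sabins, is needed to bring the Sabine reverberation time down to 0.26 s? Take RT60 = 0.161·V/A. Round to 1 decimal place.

192.0 sabins

Equivalent absorption area: A₁ = 22.2*0.05 + 190.7*0.04 + 144*0.10 + 190.7*0.73 = 162.349 m^2.
Target A₂ = 0.161·572.16/0.26 = 354.299 sabins (V = 572.16 m³).
Additional absorption ΔA = 354.299 − 162.349 = 192.0 sabins.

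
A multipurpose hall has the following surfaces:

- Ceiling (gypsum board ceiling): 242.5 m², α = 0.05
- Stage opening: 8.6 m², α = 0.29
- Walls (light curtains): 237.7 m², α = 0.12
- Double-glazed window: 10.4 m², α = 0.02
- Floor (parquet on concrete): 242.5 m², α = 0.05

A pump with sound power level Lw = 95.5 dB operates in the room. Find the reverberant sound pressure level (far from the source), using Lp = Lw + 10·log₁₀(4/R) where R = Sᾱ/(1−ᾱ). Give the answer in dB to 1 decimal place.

83.7 dB

Σ(Sᵢαᵢ) = 242.5×0.05 + 8.6×0.29 + 237.7×0.12 + 10.4×0.02 + 242.5×0.05 = 55.476; total area S = 741.7 m².
ᾱ = 55.476/741.7 = 0.0748; R = Sᾱ/(1−ᾱ) = 55.476/(1−0.0748) = 59.961 m².
Lp = 95.5 + 10·log₁₀(4/59.961) = 95.5 + (-11.76) = 83.7 dB.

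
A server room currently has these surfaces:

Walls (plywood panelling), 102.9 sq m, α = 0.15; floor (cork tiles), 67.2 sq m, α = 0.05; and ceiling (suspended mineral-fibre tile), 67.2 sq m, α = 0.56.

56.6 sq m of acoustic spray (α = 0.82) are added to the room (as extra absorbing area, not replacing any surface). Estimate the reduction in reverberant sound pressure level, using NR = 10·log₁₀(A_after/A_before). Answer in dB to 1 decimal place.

2.6 dB

Total absorption A_before = 102.9*0.15 + 67.2*0.05 + 67.2*0.56
  = 15.435 + 3.360 + 37.632 = 56.427 sq m sabins.
Treatment contributes 56.6·0.82 = 46.412 sabins.
A_after = 56.427 + 46.412 = 102.839 sabins.
NR = 10·log₁₀(102.839/56.427) = 2.6 dB.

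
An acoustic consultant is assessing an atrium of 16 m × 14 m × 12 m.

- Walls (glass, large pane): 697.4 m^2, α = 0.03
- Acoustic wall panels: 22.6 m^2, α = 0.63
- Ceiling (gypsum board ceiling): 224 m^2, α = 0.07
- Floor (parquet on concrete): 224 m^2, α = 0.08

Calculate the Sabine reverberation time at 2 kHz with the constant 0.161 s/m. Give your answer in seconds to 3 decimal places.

6.294 seconds

Summing Sᵢαᵢ: 20.922 + 14.238 + 15.680 + 17.920 → A = 68.760 sabins.
Room volume: 2688 m³.
T = 0.161 V/A = 0.161·2688/68.760 = 6.294 s.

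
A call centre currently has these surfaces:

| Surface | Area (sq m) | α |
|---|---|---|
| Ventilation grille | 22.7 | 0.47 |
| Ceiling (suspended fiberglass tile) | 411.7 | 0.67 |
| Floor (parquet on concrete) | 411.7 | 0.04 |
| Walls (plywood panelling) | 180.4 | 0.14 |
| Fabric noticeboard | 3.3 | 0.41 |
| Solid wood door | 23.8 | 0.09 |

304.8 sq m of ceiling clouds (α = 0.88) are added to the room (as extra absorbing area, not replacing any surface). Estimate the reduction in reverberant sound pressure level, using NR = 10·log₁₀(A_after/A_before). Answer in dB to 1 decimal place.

2.6 dB

Total absorption A_before = 22.7×0.47 + 411.7×0.67 + 411.7×0.04 + 180.4×0.14 + 3.3×0.41 + 23.8×0.09
  = 10.669 + 275.839 + 16.468 + 25.256 + 1.353 + 2.142 = 331.727 sq m sabins.
Treatment contributes 304.8·0.88 = 268.224 sabins.
New total A_after = 599.951 sabins.
NR = 10·log₁₀(599.951/331.727) = 2.6 dB.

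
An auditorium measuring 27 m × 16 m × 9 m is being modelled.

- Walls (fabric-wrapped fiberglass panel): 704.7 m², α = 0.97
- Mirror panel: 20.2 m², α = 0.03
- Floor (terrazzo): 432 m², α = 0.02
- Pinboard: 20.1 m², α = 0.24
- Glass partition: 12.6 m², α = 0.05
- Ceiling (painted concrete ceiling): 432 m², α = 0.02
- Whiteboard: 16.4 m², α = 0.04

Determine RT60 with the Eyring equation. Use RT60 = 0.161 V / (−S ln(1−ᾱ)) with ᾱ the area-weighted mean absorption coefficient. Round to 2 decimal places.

Total surface area S = 704.7 + 20.2 + 432 + 20.1 + 12.6 + 432 + 16.4 = 1638.0 m².
Absorption A = 704.7·0.97 + 20.2·0.03 + 432·0.02 + 20.1·0.24 + 12.6·0.05 + 432·0.02 + 16.4·0.04 = 707.555 sabins.
Mean coefficient ᾱ = A/S = 0.4320.
−S·ln(1−ᾱ) = −1638.0 × ln(1 − 0.4320) = 926.508.
V = 27 × 16 × 9 = 3888 m³.
T = 0.161·V/[−S·ln(1−ᾱ)] = 0.161·3888/926.508 = 0.68 s.

0.68 sec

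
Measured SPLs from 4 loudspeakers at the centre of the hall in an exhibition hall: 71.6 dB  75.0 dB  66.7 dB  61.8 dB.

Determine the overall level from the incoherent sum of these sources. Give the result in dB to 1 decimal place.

Converting to relative power and adding: 10^(71.6/10) + 10^(75.0/10) + 10^(66.7/10) + 10^(61.8/10) = 5.227e+07.
Combined level = 10 log₁₀(5.227e+07) = 77.2 dB.

77.2 dB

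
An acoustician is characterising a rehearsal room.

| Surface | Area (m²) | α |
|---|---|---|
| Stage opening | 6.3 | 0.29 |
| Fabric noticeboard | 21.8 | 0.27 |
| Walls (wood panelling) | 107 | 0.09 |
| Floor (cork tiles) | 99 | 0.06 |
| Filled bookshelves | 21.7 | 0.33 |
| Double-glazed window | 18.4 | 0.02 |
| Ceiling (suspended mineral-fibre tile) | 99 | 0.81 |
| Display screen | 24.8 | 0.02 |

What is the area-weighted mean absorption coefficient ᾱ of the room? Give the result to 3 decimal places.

0.280

Total surface area S = 398.0 m².
Weighted sum Σ Sα = 111.498.
ᾱ = A/S = 0.280.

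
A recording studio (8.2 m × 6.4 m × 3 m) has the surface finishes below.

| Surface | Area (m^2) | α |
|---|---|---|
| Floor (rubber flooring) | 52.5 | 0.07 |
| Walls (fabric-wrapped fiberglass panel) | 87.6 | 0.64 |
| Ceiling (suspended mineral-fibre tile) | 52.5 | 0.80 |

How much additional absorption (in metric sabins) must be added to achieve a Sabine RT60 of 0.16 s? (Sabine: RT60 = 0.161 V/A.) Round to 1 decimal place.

56.7 sabins

Summing Sᵢαᵢ: 3.675 + 56.064 + 42.000 → A₁ = 101.739 sabins.
V = 157.44 m³. Required absorption A₂ = 0.161 × 157.44 / 0.16 = 158.424 sabins.
ΔA = A₂ − A₁ = 158.424 − 101.739 = 56.7 sabins.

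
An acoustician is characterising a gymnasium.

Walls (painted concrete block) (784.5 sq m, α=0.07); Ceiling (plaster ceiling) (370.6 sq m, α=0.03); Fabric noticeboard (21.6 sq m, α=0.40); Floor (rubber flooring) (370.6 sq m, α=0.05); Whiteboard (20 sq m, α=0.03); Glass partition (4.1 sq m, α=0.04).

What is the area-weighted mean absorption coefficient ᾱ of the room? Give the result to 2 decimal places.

Total surface area S = 1571.4 sq m.
Weighted sum Σ Sα = 93.967.
ᾱ = 93.967 / 1571.4 = 0.06.

0.06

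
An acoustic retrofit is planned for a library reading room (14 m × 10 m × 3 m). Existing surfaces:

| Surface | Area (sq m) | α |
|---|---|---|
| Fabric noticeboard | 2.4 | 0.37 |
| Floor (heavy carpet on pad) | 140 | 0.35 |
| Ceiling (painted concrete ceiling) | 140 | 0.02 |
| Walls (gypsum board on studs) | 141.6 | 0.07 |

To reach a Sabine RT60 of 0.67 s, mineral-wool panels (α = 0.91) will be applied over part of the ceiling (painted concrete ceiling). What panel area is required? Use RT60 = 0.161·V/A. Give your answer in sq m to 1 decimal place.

43.1

Summing Sᵢαᵢ: 0.888 + 49.000 + 2.800 + 9.912 → A₁ = 62.600 sabins.
V = 420 m³. Target absorption A₂ = 0.161 × 420 / 0.67 = 100.925 sabins.
ΔA needed = 100.925 − 62.600 = 38.325 sabins.
Net gain per sq m: Δα = 0.91 − 0.02 = 0.89.
Panel area = 38.325 / 0.89 = 43.1 sq m.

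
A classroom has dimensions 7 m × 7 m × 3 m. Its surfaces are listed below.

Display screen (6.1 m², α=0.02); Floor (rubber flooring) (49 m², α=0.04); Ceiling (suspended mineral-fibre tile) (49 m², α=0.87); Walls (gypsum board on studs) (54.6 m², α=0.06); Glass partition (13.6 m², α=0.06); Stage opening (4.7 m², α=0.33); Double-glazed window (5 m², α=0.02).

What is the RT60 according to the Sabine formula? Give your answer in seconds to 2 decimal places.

0.47 s

Summing Sᵢαᵢ: 0.122 + 1.960 + 42.630 + 3.276 + 0.816 + 1.551 + 0.100 → A = 50.455 sabins.
V = 7·7·3 = 147 m³.
T = 0.161 V/A = 0.161·147/50.455 = 0.47 s.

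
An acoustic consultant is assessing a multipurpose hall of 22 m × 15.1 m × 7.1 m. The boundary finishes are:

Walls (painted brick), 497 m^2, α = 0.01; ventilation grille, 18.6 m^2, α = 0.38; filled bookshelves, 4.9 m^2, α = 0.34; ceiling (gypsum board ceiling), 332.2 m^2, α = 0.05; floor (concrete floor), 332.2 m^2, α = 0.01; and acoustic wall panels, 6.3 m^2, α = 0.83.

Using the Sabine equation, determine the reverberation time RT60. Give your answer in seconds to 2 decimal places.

A = Σ Sᵢαᵢ = 497×0.01 + 18.6×0.38 + 4.9×0.34 + 332.2×0.05 + 332.2×0.01 + 6.3×0.83 = 38.865 sabins.
Room volume: 2358.62 m³.
RT60 = 0.161 · V / A = 0.161 × 2358.62 / 38.865 = 9.77 s.

9.77 seconds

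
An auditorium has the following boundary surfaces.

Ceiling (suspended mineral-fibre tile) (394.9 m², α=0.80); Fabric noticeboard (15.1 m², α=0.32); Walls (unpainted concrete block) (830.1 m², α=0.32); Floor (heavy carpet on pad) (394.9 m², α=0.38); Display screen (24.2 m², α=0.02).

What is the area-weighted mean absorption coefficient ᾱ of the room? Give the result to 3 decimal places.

Total surface area S = 1659.2 m².
A = 394.9×0.80 + 15.1×0.32 + 830.1×0.32 + 394.9×0.38 + 24.2×0.02 = 736.930 sabins.
ᾱ = A/S = 0.444.

0.444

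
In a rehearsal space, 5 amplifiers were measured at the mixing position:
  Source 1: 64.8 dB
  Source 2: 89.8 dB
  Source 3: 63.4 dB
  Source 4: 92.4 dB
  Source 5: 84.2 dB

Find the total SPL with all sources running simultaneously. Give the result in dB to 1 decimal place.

Converting to relative power and adding: 10^(64.8/10) + 10^(89.8/10) + 10^(63.4/10) + 10^(92.4/10) + 10^(84.2/10) = 2.961e+09.
Back to dB: 10·log₁₀ Σ = 94.7 dB.

94.7 dB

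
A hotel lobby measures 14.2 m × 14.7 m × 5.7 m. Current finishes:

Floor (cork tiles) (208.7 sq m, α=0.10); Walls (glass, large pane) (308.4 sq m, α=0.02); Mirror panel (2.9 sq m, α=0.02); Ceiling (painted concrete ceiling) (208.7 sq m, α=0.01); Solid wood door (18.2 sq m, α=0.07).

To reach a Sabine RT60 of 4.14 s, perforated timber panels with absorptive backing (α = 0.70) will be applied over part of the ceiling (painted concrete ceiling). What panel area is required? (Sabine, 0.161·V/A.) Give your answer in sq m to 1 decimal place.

A₁ = Σ Sᵢαᵢ = 208.7·0.10 + 308.4·0.02 + 2.9·0.02 + 208.7·0.01 + 18.2·0.07 = 30.457 sabins.
V = 1189.818 m³. Target absorption A₂ = 0.161 × 1189.818 / 4.14 = 46.271 sabins.
ΔA needed = 46.271 − 30.457 = 15.814 sabins.
Net gain per sq m: Δα = 0.70 − 0.01 = 0.69.
Panel area = 15.814 / 0.69 = 22.9 sq m.

22.9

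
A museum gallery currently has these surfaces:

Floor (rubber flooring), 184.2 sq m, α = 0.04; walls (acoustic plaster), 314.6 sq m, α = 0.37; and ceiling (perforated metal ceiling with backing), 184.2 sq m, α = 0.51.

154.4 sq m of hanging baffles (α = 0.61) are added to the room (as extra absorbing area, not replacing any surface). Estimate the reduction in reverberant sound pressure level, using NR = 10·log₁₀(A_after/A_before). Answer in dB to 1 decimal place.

1.6 dB

Total absorption A_before = 184.2*0.04 + 314.6*0.37 + 184.2*0.51
  = 7.368 + 116.402 + 93.942 = 217.712 sq m sabins.
Treatment contributes 154.4·0.61 = 94.184 sabins.
A_after = 217.712 + 94.184 = 311.896 sabins.
NR = 10·log₁₀(311.896/217.712) = 1.6 dB.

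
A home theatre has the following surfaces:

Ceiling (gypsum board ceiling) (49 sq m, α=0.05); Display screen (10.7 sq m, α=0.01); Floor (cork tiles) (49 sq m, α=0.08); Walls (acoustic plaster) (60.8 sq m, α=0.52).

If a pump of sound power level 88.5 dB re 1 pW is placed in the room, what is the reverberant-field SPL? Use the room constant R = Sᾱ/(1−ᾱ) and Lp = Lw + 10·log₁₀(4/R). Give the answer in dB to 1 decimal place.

77.6 dB

A = 38.093 sabins; S = 169.5 sq m.
ᾱ = 0.2247, so room constant R = A/(1−ᾱ) = 49.133 sq m.
Lp = 88.5 + 10·log₁₀(4/49.133) = 88.5 + (-10.89) = 77.6 dB.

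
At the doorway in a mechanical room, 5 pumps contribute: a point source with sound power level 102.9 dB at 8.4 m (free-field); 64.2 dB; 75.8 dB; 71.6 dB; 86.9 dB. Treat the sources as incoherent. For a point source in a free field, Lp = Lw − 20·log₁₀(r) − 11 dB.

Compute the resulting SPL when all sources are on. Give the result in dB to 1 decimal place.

87.5 dB

Source at 8.4 m: Lp = 102.9 − 20·log₁₀(8.4) − 11 = 73.4 dB.
Sum in the linear (power) domain: Σ 10^(Lᵢ/10) = 10^(73.4/10) + 10^(64.2/10) + 10^(75.8/10) + 10^(71.6/10) + 10^(86.9/10) = 5.668e+08.
Back to dB: 10·log₁₀ Σ = 87.5 dB.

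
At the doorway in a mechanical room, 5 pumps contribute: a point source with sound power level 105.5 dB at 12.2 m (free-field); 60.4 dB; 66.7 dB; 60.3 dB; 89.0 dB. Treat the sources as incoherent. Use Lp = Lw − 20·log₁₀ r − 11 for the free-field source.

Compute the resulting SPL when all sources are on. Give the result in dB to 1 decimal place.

89.1 dB

Source at 12.2 m: Lp = 105.5 − 20·log₁₀(12.2) − 11 = 72.8 dB.
Converting to relative power and adding: 10^(72.8/10) + 10^(60.4/10) + 10^(66.7/10) + 10^(60.3/10) + 10^(89.0/10) = 8.202e+08.
Combined level = 10 log₁₀(8.202e+08) = 89.1 dB.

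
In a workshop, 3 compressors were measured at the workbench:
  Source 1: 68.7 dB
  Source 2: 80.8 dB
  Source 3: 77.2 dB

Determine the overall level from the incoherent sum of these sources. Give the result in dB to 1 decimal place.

Σ 10^(Lᵢ/10) = 1.801e+08.
Combined level = 10 log₁₀(1.801e+08) = 82.6 dB.

82.6 dB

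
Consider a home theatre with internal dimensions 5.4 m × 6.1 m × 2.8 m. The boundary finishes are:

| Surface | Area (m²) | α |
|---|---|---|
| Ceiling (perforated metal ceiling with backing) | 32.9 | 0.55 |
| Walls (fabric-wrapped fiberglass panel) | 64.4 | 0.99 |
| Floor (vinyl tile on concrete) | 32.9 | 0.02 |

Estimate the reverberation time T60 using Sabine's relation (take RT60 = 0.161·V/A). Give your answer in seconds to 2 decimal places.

0.18 sec

A = Σ Sᵢαᵢ = 32.9·0.55 + 64.4·0.99 + 32.9·0.02 = 82.509 sabins.
Room volume: 92.232 m³.
T = 0.161 V/A = 0.161·92.232/82.509 = 0.18 s.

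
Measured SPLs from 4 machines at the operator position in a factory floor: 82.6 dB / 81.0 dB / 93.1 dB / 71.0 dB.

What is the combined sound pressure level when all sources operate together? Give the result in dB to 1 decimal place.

93.7 dB

Converting to relative power and adding: 10^(82.6/10) + 10^(81.0/10) + 10^(93.1/10) + 10^(71.0/10) = 2.362e+09.
Combined level = 10 log₁₀(2.362e+09) = 93.7 dB.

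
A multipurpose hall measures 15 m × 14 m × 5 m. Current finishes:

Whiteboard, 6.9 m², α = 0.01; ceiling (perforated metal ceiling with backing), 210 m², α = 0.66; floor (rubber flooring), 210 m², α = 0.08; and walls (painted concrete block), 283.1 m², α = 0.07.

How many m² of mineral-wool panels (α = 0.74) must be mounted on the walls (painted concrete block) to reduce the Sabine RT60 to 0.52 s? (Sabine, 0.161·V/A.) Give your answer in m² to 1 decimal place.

Summing Sᵢαᵢ: 0.069 + 138.600 + 16.800 + 19.817 → A₁ = 175.286 sabins.
V = 1050 m³. Target absorption A₂ = 0.161 × 1050 / 0.52 = 325.096 sabins.
Absorption to add: 325.096 − 175.286 = 149.810 sabins.
Each m² of panel replacing the walls (painted concrete block) adds (0.74 − 0.07) = 0.67 sabins.
Panel area = 149.810 / 0.67 = 223.6 m².

223.6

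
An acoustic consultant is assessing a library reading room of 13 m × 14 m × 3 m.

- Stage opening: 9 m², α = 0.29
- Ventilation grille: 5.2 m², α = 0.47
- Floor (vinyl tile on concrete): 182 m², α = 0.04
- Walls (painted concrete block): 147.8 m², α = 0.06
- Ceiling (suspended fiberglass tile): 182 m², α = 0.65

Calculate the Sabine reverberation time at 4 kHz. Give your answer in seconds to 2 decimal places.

Summing Sᵢαᵢ: 2.610 + 2.444 + 7.280 + 8.868 + 118.300 → A = 139.502 sabins.
Volume V = 13 × 14 × 3 = 546 m³.
RT60 = 0.161 · V / A = 0.161 × 546 / 139.502 = 0.63 s.

0.63 seconds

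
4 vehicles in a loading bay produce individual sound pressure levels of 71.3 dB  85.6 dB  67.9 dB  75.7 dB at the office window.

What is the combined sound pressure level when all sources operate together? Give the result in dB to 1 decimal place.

86.2 dB

Converting to relative power and adding: 10^(71.3/10) + 10^(85.6/10) + 10^(67.9/10) + 10^(75.7/10) = 4.199e+08.
Combined level = 10 log₁₀(4.199e+08) = 86.2 dB.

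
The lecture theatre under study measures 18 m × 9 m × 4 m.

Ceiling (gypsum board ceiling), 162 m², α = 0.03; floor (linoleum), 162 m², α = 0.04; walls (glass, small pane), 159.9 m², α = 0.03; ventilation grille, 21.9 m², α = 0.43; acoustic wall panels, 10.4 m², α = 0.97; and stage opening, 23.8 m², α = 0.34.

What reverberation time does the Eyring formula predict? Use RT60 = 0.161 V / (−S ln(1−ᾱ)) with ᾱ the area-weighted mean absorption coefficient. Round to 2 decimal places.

2.29 seconds

Total surface area S = 162 + 162 + 159.9 + 21.9 + 10.4 + 23.8 = 540.0 m².
Σ(Sᵢαᵢ) = 162×0.03 + 162×0.04 + 159.9×0.03 + 21.9×0.43 + 10.4×0.97 + 23.8×0.34 = 43.734.
ᾱ = 43.734 / 540.0 = 0.0810.
−S·ln(1−ᾱ) = −540.0 × ln(1 − 0.0810) = 45.613.
V = 18 × 9 × 4 = 648 m³.
RT60 = 0.161 × 648 / 45.613 = 2.29 s.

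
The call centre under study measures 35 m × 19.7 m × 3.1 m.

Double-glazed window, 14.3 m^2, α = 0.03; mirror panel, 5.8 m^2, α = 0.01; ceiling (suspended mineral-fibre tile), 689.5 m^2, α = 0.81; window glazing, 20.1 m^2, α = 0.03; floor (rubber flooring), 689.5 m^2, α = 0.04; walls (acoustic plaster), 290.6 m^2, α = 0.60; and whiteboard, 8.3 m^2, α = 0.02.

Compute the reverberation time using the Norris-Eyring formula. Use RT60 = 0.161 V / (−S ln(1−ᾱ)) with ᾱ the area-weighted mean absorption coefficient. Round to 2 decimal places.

Total surface area S = 14.3 + 5.8 + 689.5 + 20.1 + 689.5 + 290.6 + 8.3 = 1718.1 m^2.
Absorption A = 14.3×0.03 + 5.8×0.01 + 689.5×0.81 + 20.1×0.03 + 689.5×0.04 + 290.6×0.60 + 8.3×0.02 = 761.691 sabins.
Mean coefficient ᾱ = A/S = 0.4433.
−S·ln(1−ᾱ) = −1718.1 × ln(1 − 0.4433) = 1006.341.
V = 35 × 19.7 × 3.1 = 2137.45 m³.
RT60 = 0.161 × 2137.45 / 1006.341 = 0.34 s.

0.34 seconds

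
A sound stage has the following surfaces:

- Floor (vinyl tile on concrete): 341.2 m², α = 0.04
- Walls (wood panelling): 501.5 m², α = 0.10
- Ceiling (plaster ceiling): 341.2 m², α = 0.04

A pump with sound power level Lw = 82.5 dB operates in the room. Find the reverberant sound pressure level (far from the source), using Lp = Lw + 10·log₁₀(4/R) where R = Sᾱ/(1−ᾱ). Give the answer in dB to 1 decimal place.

A = 77.446 sabins; S = 1183.9 m².
ᾱ = 0.0654, so room constant R = A/(1−ᾱ) = 82.865 m².
Lp = 82.5 + 10·log₁₀(4/82.865) = 82.5 + (-13.16) = 69.3 dB.

69.3 dB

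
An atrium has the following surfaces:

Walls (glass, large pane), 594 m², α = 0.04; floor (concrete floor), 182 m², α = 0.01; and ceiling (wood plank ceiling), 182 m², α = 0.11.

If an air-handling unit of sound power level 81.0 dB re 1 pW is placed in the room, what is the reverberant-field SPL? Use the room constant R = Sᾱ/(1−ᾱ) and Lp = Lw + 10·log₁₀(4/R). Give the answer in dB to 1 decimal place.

Σ(Sᵢαᵢ) = 594·0.04 + 182·0.01 + 182·0.11 = 45.600; total area S = 958.0 m².
ᾱ = 45.600/958.0 = 0.0476; R = Sᾱ/(1−ᾱ) = 45.600/(1−0.0476) = 47.879 m².
Lp = Lw + 10 log₁₀(4/R) = 81.0 -10.78 = 70.2 dB.

70.2 dB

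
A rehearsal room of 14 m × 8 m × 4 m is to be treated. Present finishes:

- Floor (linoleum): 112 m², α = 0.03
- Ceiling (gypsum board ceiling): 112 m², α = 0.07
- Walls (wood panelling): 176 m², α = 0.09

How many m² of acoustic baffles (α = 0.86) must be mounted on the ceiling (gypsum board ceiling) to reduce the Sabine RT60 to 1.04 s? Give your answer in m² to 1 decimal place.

A₁ = Σ Sᵢαᵢ = 112×0.03 + 112×0.07 + 176×0.09 = 27.040 sabins.
V = 448 m³. Target absorption A₂ = 0.161 × 448 / 1.04 = 69.354 sabins.
ΔA needed = 69.354 − 27.040 = 42.314 sabins.
Each m² of panel replacing the ceiling (gypsum board ceiling) adds (0.86 − 0.07) = 0.79 sabins.
Panel area = 42.314 / 0.79 = 53.6 m².

53.6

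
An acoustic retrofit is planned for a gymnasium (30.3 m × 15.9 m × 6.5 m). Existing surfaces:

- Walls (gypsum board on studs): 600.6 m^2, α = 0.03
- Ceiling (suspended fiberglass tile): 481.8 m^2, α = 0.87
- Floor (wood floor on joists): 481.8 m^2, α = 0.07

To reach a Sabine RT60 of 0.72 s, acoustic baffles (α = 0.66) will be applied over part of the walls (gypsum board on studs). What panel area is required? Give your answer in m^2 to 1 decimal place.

364.0

A₁ = Σ Sᵢαᵢ = 600.6·0.03 + 481.8·0.87 + 481.8·0.07 = 470.910 sabins.
Required A₂ = 0.161·3131.505/0.72 = 700.239 sabins.
Absorption to add: 700.239 − 470.910 = 229.329 sabins.
Net gain per m^2: Δα = 0.66 − 0.03 = 0.63.
Area = ΔA/Δα = 229.329/0.63 = 364.0 m^2.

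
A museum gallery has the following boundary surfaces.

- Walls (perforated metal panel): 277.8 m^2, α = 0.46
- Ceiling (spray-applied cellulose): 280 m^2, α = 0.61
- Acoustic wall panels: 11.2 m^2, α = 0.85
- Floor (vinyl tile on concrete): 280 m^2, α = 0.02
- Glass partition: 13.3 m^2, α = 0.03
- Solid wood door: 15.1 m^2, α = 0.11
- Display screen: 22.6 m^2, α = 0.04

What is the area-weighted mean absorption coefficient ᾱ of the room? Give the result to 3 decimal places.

0.352

Total surface area S = 900.0 m^2.
Weighted sum Σ Sα = 316.672.
ᾱ = 316.672 / 900.0 = 0.352.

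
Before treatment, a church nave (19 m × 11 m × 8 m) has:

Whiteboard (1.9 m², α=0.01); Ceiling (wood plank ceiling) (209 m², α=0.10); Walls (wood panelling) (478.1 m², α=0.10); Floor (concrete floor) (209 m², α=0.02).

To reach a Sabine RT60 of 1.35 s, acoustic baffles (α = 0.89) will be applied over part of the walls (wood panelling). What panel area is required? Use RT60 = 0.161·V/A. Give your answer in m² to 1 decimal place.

160.1

A₁ = Σ Sᵢαᵢ = 1.9×0.01 + 209×0.10 + 478.1×0.10 + 209×0.02 = 72.909 sabins.
Required A₂ = 0.161·1672/1.35 = 199.401 sabins.
Absorption to add: 199.401 − 72.909 = 126.492 sabins.
Each m² of panel replacing the walls (wood panelling) adds (0.89 − 0.10) = 0.79 sabins.
Panel area = 126.492 / 0.79 = 160.1 m².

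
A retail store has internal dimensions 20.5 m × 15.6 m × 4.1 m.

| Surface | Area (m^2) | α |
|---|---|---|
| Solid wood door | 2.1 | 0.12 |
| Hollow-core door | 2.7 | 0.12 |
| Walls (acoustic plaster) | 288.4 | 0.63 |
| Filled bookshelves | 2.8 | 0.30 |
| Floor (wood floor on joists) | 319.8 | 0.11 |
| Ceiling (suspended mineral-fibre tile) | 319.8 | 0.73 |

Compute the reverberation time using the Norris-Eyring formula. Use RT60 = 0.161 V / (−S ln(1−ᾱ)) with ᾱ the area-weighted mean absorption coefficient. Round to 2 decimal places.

0.34 s

S = Σ Sᵢ = 935.6 m^2.
Absorption A = 2.1×0.12 + 2.7×0.12 + 288.4×0.63 + 2.8×0.30 + 319.8×0.11 + 319.8×0.73 = 451.740 sabins.
ᾱ = 451.740 / 935.6 = 0.4828.
−S·ln(1−ᾱ) = −935.6 × ln(1 − 0.4828) = 616.865.
V = 20.5 × 15.6 × 4.1 = 1311.18 m³.
T = 0.161·V/[−S·ln(1−ᾱ)] = 0.161·1311.18/616.865 = 0.34 s.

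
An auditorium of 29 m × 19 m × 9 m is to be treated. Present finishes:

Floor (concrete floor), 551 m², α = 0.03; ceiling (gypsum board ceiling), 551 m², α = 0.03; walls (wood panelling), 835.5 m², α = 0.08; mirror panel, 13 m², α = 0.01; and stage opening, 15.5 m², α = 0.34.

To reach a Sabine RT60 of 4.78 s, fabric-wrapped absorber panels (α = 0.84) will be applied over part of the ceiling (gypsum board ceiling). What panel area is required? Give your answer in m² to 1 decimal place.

76.2

Summing Sᵢαᵢ: 16.530 + 16.530 + 66.840 + 0.130 + 5.270 → A₁ = 105.300 sabins.
V = 4959 m³. Target absorption A₂ = 0.161 × 4959 / 4.78 = 167.029 sabins.
Absorption to add: 167.029 − 105.300 = 61.729 sabins.
Net gain per m²: Δα = 0.84 − 0.03 = 0.81.
Panel area = 61.729 / 0.81 = 76.2 m².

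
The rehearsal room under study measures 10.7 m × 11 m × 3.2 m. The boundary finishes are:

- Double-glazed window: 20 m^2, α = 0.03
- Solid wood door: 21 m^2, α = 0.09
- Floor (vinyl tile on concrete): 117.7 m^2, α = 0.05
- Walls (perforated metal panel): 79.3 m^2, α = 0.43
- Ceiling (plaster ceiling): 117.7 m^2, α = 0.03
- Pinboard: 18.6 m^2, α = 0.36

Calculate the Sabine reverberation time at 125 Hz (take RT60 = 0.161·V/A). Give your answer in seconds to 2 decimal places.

Total absorption A = 20*0.03 + 21*0.09 + 117.7*0.05 + 79.3*0.43 + 117.7*0.03 + 18.6*0.36
  = 0.600 + 1.890 + 5.885 + 34.099 + 3.531 + 6.696 = 52.701 m^2 sabins.
Volume V = 10.7 × 11 × 3.2 = 376.64 m³.
T = 0.161 V/A = 0.161·376.64/52.701 = 1.15 s.

1.15 sec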